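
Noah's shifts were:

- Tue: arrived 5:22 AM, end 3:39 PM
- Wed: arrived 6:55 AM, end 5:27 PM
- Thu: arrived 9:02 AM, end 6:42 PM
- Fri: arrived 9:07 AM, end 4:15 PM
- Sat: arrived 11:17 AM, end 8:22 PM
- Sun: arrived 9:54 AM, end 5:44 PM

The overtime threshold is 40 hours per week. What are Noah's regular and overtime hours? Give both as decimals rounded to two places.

Tue: 5:22 AM–3:39 PM = 10 h 17 min
Wed: 6:55 AM–5:27 PM = 10 h 32 min
Thu: 9:02 AM–6:42 PM = 9 h 40 min
Fri: 9:07 AM–4:15 PM = 7 h 8 min
Sat: 11:17 AM–8:22 PM = 9 h 5 min
Sun: 9:54 AM–5:44 PM = 7 h 50 min
Total worked: 54 h 32 min = 54.53 h.
Threshold 40 h → overtime 14 h 32 min, regular 40 h 0 min.

Regular 40.00 hours, overtime 14.53 hours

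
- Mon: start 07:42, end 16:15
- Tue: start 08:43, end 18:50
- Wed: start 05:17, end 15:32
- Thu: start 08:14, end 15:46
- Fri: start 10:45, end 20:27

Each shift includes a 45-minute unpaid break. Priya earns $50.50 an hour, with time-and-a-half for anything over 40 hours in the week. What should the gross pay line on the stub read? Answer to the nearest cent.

Mon: 07:42–16:15 = 8 h 33 min; less 45 min break → 7 h 48 min
Tue: 08:43–18:50 = 10 h 7 min; less 45 min break → 9 h 22 min
Wed: 05:17–15:32 = 10 h 15 min; less 45 min break → 9 h 30 min
Thu: 08:14–15:46 = 7 h 32 min; less 45 min break → 6 h 47 min
Fri: 10:45–20:27 = 9 h 42 min; less 45 min break → 8 h 57 min
Total worked: 42 h 24 min = 2544 min.
Regular 40 h 0 min = 2400 min at $50.50/h; overtime 2 h 24 min = 144 min at $75.75/h.
Pay = (2400 × $50.50 + 144 × $75.75) ÷ 60 = $2201.80.

$2201.80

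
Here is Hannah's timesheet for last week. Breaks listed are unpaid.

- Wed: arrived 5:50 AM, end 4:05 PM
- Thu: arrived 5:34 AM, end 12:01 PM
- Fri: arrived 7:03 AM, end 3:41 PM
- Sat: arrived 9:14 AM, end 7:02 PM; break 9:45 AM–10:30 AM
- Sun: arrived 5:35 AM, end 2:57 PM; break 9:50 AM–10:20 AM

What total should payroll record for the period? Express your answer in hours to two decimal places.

43.25 hours

Wed: 5:50 AM–4:05 PM = 10 h 15 min
Thu: 5:34 AM–12:01 PM = 6 h 27 min
Fri: 7:03 AM–3:41 PM = 8 h 38 min
Sat: 9:14 AM–7:02 PM = 9 h 48 min; less 45 min break → 9 h 3 min
Sun: 5:35 AM–2:57 PM = 9 h 22 min; less 30 min break → 8 h 52 min
Total: 10 h 15 min + 6 h 27 min + 8 h 38 min + 9 h 3 min + 8 h 52 min = 43 h 15 min.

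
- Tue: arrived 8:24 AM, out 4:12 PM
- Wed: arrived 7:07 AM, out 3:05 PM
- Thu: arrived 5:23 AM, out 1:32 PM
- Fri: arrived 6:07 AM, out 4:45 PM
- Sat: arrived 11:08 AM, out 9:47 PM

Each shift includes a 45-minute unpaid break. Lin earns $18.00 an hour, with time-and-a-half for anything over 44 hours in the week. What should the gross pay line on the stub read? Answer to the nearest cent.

$746.10

Tue: 8:24 AM–4:12 PM = 7 h 48 min; less 45 min break → 7 h 3 min
Wed: 7:07 AM–3:05 PM = 7 h 58 min; less 45 min break → 7 h 13 min
Thu: 5:23 AM–1:32 PM = 8 h 9 min; less 45 min break → 7 h 24 min
Fri: 6:07 AM–4:45 PM = 10 h 38 min; less 45 min break → 9 h 53 min
Sat: 11:08 AM–9:47 PM = 10 h 39 min; less 45 min break → 9 h 54 min
Total worked: 41 h 27 min = 2487 min.
Regular 41 h 27 min = 2487 min at $18.00/h; overtime 0 h 0 min = 0 min at $27.00/h.
Pay = (2487 × $18.00 + 0 × $27.00) ÷ 60 = $746.10.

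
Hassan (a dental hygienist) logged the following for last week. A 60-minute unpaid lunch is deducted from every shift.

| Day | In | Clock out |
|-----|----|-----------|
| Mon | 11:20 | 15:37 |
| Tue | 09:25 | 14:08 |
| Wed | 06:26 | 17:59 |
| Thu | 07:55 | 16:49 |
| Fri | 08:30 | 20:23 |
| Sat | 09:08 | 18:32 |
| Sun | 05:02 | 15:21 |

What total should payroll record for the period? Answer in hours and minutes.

Mon: 11:20–15:37 = 4 h 17 min; less 60 min break → 3 h 17 min
Tue: 09:25–14:08 = 4 h 43 min; less 60 min break → 3 h 43 min
Wed: 06:26–17:59 = 11 h 33 min; less 60 min break → 10 h 33 min
Thu: 07:55–16:49 = 8 h 54 min; less 60 min break → 7 h 54 min
Fri: 08:30–20:23 = 11 h 53 min; less 60 min break → 10 h 53 min
Sat: 09:08–18:32 = 9 h 24 min; less 60 min break → 8 h 24 min
Sun: 05:02–15:21 = 10 h 19 min; less 60 min break → 9 h 19 min
Total: 3 h 17 min + 3 h 43 min + 10 h 33 min + 7 h 54 min + 10 h 53 min + 8 h 24 min + 9 h 19 min = 54 h 3 min.

54 h 3 min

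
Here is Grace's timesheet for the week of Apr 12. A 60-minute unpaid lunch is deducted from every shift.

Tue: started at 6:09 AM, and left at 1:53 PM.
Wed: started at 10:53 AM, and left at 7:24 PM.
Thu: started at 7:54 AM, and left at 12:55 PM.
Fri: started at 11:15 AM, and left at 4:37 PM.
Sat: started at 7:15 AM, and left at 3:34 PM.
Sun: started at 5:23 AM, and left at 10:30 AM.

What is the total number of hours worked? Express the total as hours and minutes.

Tue: 6:09 AM–1:53 PM = 7 h 44 min; less 60 min break → 6 h 44 min
Wed: 10:53 AM–7:24 PM = 8 h 31 min; less 60 min break → 7 h 31 min
Thu: 7:54 AM–12:55 PM = 5 h 1 min; less 60 min break → 4 h 1 min
Fri: 11:15 AM–4:37 PM = 5 h 22 min; less 60 min break → 4 h 22 min
Sat: 7:15 AM–3:34 PM = 8 h 19 min; less 60 min break → 7 h 19 min
Sun: 5:23 AM–10:30 AM = 5 h 7 min; less 60 min break → 4 h 7 min
Total: 6 h 44 min + 7 h 31 min + 4 h 1 min + 4 h 22 min + 7 h 19 min + 4 h 7 min = 34 h 4 min.

34 h 4 min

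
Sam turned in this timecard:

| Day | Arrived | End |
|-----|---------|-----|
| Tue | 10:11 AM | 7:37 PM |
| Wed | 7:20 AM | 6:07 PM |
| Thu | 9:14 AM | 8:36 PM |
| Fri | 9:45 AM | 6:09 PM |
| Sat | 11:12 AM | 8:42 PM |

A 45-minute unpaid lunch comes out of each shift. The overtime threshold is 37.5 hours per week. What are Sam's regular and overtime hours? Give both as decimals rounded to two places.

Regular 37.50 hours, overtime 8.23 hours

Tue: 10:11 AM–7:37 PM = 9 h 26 min; less 45 min break → 8 h 41 min
Wed: 7:20 AM–6:07 PM = 10 h 47 min; less 45 min break → 10 h 2 min
Thu: 9:14 AM–8:36 PM = 11 h 22 min; less 45 min break → 10 h 37 min
Fri: 9:45 AM–6:09 PM = 8 h 24 min; less 45 min break → 7 h 39 min
Sat: 11:12 AM–8:42 PM = 9 h 30 min; less 45 min break → 8 h 45 min
Total worked: 45 h 44 min = 45.73 h.
Threshold 37.5 h → overtime 8 h 14 min, regular 37 h 30 min.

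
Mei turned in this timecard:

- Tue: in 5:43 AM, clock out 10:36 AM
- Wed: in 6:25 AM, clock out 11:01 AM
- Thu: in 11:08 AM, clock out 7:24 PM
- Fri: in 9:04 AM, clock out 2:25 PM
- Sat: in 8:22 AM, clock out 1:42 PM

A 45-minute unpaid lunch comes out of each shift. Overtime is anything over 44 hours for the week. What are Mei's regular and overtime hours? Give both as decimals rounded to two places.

Tue: 5:43 AM–10:36 AM = 4 h 53 min; less 45 min break → 4 h 8 min
Wed: 6:25 AM–11:01 AM = 4 h 36 min; less 45 min break → 3 h 51 min
Thu: 11:08 AM–7:24 PM = 8 h 16 min; less 45 min break → 7 h 31 min
Fri: 9:04 AM–2:25 PM = 5 h 21 min; less 45 min break → 4 h 36 min
Sat: 8:22 AM–1:42 PM = 5 h 20 min; less 45 min break → 4 h 35 min
Total worked: 24 h 41 min = 24.68 h.
Threshold 44 h → overtime 0 h 0 min, regular 24 h 41 min.

Regular 24.68 hours, overtime 0.00 hours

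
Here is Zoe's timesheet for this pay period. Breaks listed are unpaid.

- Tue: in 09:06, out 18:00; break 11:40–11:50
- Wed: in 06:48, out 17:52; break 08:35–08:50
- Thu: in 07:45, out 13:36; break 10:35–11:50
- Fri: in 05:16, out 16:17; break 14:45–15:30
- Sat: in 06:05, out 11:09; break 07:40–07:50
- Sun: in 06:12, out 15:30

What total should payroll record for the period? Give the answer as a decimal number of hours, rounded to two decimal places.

Tue: 09:06–18:00 = 8 h 54 min; less 10 min break → 8 h 44 min
Wed: 06:48–17:52 = 11 h 4 min; less 15 min break → 10 h 49 min
Thu: 07:45–13:36 = 5 h 51 min; less 75 min break → 4 h 36 min
Fri: 05:16–16:17 = 11 h 1 min; less 45 min break → 10 h 16 min
Sat: 06:05–11:09 = 5 h 4 min; less 10 min break → 4 h 54 min
Sun: 06:12–15:30 = 9 h 18 min
Total: 8 h 44 min + 10 h 49 min + 4 h 36 min + 10 h 16 min + 4 h 54 min + 9 h 18 min = 48 h 37 min.

48.62 hours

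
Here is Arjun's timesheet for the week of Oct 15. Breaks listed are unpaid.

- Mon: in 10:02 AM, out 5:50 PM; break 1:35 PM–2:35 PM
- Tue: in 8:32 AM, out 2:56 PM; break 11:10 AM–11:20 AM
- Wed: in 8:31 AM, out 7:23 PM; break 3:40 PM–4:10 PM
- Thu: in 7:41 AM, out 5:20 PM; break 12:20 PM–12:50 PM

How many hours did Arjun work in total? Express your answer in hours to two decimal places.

Mon: 10:02 AM–5:50 PM = 7 h 48 min; less 60 min break → 6 h 48 min
Tue: 8:32 AM–2:56 PM = 6 h 24 min; less 10 min break → 6 h 14 min
Wed: 8:31 AM–7:23 PM = 10 h 52 min; less 30 min break → 10 h 22 min
Thu: 7:41 AM–5:20 PM = 9 h 39 min; less 30 min break → 9 h 9 min
Total: 6 h 48 min + 6 h 14 min + 10 h 22 min + 9 h 9 min = 32 h 33 min.

32.55 hours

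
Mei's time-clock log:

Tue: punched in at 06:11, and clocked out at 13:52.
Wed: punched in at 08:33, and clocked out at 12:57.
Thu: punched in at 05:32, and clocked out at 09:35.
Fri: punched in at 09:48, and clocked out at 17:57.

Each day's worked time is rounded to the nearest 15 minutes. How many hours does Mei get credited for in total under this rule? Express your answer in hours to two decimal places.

Tue: 06:11–13:52 = 7 h 41 min → rounds to 7 h 45 min
Wed: 08:33–12:57 = 4 h 24 min → rounds to 4 h 30 min
Thu: 05:32–09:35 = 4 h 3 min → rounds to 4 h 0 min
Fri: 09:48–17:57 = 8 h 9 min → rounds to 8 h 15 min
Total credited: 24 h 30 min.

24.50 hours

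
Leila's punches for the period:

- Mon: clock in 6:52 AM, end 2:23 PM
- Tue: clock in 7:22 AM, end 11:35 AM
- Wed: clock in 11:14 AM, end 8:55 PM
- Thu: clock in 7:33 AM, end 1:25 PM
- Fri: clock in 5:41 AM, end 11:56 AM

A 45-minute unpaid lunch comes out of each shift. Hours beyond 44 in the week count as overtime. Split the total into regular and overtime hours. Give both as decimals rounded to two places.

Regular 29.78 hours, overtime 0.00 hours

Mon: 6:52 AM–2:23 PM = 7 h 31 min; less 45 min break → 6 h 46 min
Tue: 7:22 AM–11:35 AM = 4 h 13 min; less 45 min break → 3 h 28 min
Wed: 11:14 AM–8:55 PM = 9 h 41 min; less 45 min break → 8 h 56 min
Thu: 7:33 AM–1:25 PM = 5 h 52 min; less 45 min break → 5 h 7 min
Fri: 5:41 AM–11:56 AM = 6 h 15 min; less 45 min break → 5 h 30 min
Total worked: 29 h 47 min = 29.78 h.
Threshold 44 h → overtime 0 h 0 min, regular 29 h 47 min.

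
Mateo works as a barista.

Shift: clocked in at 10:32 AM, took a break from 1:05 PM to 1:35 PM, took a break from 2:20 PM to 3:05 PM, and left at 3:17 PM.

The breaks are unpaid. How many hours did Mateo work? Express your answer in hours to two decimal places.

Shift: 10:32 AM–3:17 PM = 4 h 45 min; less 75 min break → 3 h 30 min

3.50 hours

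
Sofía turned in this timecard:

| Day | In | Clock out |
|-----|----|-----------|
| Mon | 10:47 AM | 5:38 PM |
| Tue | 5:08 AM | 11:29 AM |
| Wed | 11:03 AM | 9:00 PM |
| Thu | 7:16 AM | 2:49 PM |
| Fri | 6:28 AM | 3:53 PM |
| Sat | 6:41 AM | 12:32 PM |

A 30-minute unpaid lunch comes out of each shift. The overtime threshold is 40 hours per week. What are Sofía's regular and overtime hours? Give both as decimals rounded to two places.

Mon: 10:47 AM–5:38 PM = 6 h 51 min; less 30 min break → 6 h 21 min
Tue: 5:08 AM–11:29 AM = 6 h 21 min; less 30 min break → 5 h 51 min
Wed: 11:03 AM–9:00 PM = 9 h 57 min; less 30 min break → 9 h 27 min
Thu: 7:16 AM–2:49 PM = 7 h 33 min; less 30 min break → 7 h 3 min
Fri: 6:28 AM–3:53 PM = 9 h 25 min; less 30 min break → 8 h 55 min
Sat: 6:41 AM–12:32 PM = 5 h 51 min; less 30 min break → 5 h 21 min
Total worked: 42 h 58 min = 42.97 h.
Threshold 40 h → overtime 2 h 58 min, regular 40 h 0 min.

Regular 40.00 hours, overtime 2.97 hours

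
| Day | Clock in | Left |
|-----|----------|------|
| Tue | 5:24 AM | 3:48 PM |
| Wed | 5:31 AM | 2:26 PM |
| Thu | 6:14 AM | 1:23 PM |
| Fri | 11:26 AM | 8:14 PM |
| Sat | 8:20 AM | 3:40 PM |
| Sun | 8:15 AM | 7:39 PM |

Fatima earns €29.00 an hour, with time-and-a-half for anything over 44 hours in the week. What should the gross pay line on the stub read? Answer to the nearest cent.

€1711.00

Tue: 5:24 AM–3:48 PM = 10 h 24 min
Wed: 5:31 AM–2:26 PM = 8 h 55 min
Thu: 6:14 AM–1:23 PM = 7 h 9 min
Fri: 11:26 AM–8:14 PM = 8 h 48 min
Sat: 8:20 AM–3:40 PM = 7 h 20 min
Sun: 8:15 AM–7:39 PM = 11 h 24 min
Total worked: 54 h 0 min = 3240 min.
Regular 44 h 0 min = 2640 min at €29.00/h; overtime 10 h 0 min = 600 min at €43.50/h.
Pay = (2640 × €29.00 + 600 × €43.50) ÷ 60 = €1711.00.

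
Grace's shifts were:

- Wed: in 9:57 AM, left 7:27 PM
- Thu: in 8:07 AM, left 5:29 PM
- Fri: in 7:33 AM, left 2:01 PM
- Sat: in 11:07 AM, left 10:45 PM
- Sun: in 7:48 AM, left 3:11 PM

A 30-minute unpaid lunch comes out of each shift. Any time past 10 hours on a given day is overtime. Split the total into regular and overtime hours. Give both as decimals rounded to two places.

Regular 40.72 hours, overtime 1.13 hours

Wed: 9:57 AM–7:27 PM = 9 h 30 min; less 30 min break → 9 h 0 min
Thu: 8:07 AM–5:29 PM = 9 h 22 min; less 30 min break → 8 h 52 min
Fri: 7:33 AM–2:01 PM = 6 h 28 min; less 30 min break → 5 h 58 min
Sat: 11:07 AM–10:45 PM = 11 h 38 min; less 30 min break → 11 h 8 min
Sun: 7:48 AM–3:11 PM = 7 h 23 min; less 30 min break → 6 h 53 min
Wed reg 9 h 0 min / OT 0 h 0 min; Thu reg 8 h 52 min / OT 0 h 0 min; Fri reg 5 h 58 min / OT 0 h 0 min; Sat reg 10 h 0 min / OT 1 h 8 min; Sun reg 6 h 53 min / OT 0 h 0 min.
Totals: regular 40 h 43 min, overtime 1 h 8 min.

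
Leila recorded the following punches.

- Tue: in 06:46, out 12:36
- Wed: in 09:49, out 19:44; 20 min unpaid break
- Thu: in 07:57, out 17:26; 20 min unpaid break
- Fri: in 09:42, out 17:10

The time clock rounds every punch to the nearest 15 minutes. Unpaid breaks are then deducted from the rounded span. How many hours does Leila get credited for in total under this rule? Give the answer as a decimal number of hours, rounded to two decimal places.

Tue: in 06:46→06:45, out 12:36→12:30; 5 h 45 min
Wed: in 09:49→09:45, out 19:44→19:45; 10 h 0 min − 20 min = 9 h 40 min
Thu: in 07:57→08:00, out 17:26→17:30; 9 h 30 min − 20 min = 9 h 10 min
Fri: in 09:42→09:45, out 17:10→17:15; 7 h 30 min
Total credited: 32 h 5 min.

32.08 hours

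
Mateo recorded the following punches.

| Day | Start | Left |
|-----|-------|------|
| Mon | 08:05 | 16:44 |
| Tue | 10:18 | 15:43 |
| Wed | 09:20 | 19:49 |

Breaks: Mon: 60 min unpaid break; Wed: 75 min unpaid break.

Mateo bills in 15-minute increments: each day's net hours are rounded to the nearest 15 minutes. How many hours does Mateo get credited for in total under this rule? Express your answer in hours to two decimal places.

22.50 hours

Mon: 08:05–16:44 = 8 h 39 min − 60 min = 7 h 39 min → rounds to 7 h 45 min
Tue: 10:18–15:43 = 5 h 25 min → rounds to 5 h 30 min
Wed: 09:20–19:49 = 10 h 29 min − 75 min = 9 h 14 min → rounds to 9 h 15 min
Total credited: 22 h 30 min.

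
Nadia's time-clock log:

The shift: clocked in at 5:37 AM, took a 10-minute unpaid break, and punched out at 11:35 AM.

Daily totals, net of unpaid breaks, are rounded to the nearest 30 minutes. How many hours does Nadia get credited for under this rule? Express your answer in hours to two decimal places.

6.00 hours

The shift: 5:37 AM–11:35 AM = 5 h 58 min − 10 min = 5 h 48 min → rounds to 6 h 0 min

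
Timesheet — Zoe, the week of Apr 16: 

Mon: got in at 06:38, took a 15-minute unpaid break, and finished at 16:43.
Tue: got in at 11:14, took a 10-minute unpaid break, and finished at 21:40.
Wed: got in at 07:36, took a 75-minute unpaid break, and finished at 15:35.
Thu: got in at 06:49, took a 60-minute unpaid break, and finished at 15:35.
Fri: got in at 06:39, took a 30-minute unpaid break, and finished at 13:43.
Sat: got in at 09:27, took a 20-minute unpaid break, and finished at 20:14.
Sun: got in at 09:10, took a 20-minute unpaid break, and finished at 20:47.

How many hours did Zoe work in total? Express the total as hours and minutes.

62 h 54 min

Mon: 06:38–16:43 = 10 h 5 min; less 15 min break → 9 h 50 min
Tue: 11:14–21:40 = 10 h 26 min; less 10 min break → 10 h 16 min
Wed: 07:36–15:35 = 7 h 59 min; less 75 min break → 6 h 44 min
Thu: 06:49–15:35 = 8 h 46 min; less 60 min break → 7 h 46 min
Fri: 06:39–13:43 = 7 h 4 min; less 30 min break → 6 h 34 min
Sat: 09:27–20:14 = 10 h 47 min; less 20 min break → 10 h 27 min
Sun: 09:10–20:47 = 11 h 37 min; less 20 min break → 11 h 17 min
Total: 9 h 50 min + 10 h 16 min + 6 h 44 min + 7 h 46 min + 6 h 34 min + 10 h 27 min + 11 h 17 min = 62 h 54 min.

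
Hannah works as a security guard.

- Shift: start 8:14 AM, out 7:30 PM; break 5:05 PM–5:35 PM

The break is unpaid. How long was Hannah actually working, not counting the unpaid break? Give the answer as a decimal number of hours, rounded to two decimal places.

10.77 hours

Shift: 8:14 AM–7:30 PM = 11 h 16 min; less 30 min break → 10 h 46 min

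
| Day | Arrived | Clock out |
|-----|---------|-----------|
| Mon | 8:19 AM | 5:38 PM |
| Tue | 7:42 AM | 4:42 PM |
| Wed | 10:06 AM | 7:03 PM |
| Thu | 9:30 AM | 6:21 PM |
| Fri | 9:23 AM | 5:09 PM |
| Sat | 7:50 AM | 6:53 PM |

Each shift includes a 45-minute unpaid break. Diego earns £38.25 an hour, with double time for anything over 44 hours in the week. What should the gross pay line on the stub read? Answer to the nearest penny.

Mon: 8:19 AM–5:38 PM = 9 h 19 min; less 45 min break → 8 h 34 min
Tue: 7:42 AM–4:42 PM = 9 h 0 min; less 45 min break → 8 h 15 min
Wed: 10:06 AM–7:03 PM = 8 h 57 min; less 45 min break → 8 h 12 min
Thu: 9:30 AM–6:21 PM = 8 h 51 min; less 45 min break → 8 h 6 min
Fri: 9:23 AM–5:09 PM = 7 h 46 min; less 45 min break → 7 h 1 min
Sat: 7:50 AM–6:53 PM = 11 h 3 min; less 45 min break → 10 h 18 min
Total worked: 50 h 26 min = 3026 min.
Regular 44 h 0 min = 2640 min at £38.25/h; overtime 6 h 26 min = 386 min at £76.50/h.
Pay = (2640 × £38.25 + 386 × £76.50) ÷ 60 = £2175.15.

£2175.15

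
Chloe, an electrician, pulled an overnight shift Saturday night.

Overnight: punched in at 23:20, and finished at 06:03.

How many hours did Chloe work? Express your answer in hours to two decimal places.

6.72 hours

Overnight: 23:20 → midnight = 0 h 40 min; midnight → 06:03 = 6 h 3 min; span 6 h 43 min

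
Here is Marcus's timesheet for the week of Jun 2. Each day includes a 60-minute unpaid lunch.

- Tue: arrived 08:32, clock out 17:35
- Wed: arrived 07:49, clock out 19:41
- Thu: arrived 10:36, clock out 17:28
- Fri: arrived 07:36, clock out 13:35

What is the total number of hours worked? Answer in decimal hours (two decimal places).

Tue: 08:32–17:35 = 9 h 3 min; less 60 min break → 8 h 3 min
Wed: 07:49–19:41 = 11 h 52 min; less 60 min break → 10 h 52 min
Thu: 10:36–17:28 = 6 h 52 min; less 60 min break → 5 h 52 min
Fri: 07:36–13:35 = 5 h 59 min; less 60 min break → 4 h 59 min
Total: 8 h 3 min + 10 h 52 min + 5 h 52 min + 4 h 59 min = 29 h 46 min.

29.77 hours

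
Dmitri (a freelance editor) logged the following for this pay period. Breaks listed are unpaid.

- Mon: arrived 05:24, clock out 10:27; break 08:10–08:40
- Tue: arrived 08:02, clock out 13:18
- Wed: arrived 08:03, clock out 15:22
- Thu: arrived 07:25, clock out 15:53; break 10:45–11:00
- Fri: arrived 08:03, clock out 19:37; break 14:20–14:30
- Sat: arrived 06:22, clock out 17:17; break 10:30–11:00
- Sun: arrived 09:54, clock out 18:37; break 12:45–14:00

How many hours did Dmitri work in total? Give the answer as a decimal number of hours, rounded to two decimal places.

Mon: 05:24–10:27 = 5 h 3 min; less 30 min break → 4 h 33 min
Tue: 08:02–13:18 = 5 h 16 min
Wed: 08:03–15:22 = 7 h 19 min
Thu: 07:25–15:53 = 8 h 28 min; less 15 min break → 8 h 13 min
Fri: 08:03–19:37 = 11 h 34 min; less 10 min break → 11 h 24 min
Sat: 06:22–17:17 = 10 h 55 min; less 30 min break → 10 h 25 min
Sun: 09:54–18:37 = 8 h 43 min; less 75 min break → 7 h 28 min
Total: 4 h 33 min + 5 h 16 min + 7 h 19 min + 8 h 13 min + 11 h 24 min + 10 h 25 min + 7 h 28 min = 54 h 38 min.

54.63 hours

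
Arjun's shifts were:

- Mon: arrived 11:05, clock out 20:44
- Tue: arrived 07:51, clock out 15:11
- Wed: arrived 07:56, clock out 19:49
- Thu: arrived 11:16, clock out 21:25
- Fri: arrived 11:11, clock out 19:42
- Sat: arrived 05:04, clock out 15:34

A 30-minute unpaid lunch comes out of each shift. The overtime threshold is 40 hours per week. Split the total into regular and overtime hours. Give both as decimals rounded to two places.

Regular 40.00 hours, overtime 15.03 hours

Mon: 11:05–20:44 = 9 h 39 min; less 30 min break → 9 h 9 min
Tue: 07:51–15:11 = 7 h 20 min; less 30 min break → 6 h 50 min
Wed: 07:56–19:49 = 11 h 53 min; less 30 min break → 11 h 23 min
Thu: 11:16–21:25 = 10 h 9 min; less 30 min break → 9 h 39 min
Fri: 11:11–19:42 = 8 h 31 min; less 30 min break → 8 h 1 min
Sat: 05:04–15:34 = 10 h 30 min; less 30 min break → 10 h 0 min
Total worked: 55 h 2 min = 55.03 h.
Threshold 40 h → overtime 15 h 2 min, regular 40 h 0 min.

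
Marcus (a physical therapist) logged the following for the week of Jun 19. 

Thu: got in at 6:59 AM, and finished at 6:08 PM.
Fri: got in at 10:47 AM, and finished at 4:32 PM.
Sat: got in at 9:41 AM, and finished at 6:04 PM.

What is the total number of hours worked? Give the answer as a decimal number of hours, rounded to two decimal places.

Thu: 6:59 AM–6:08 PM = 11 h 9 min
Fri: 10:47 AM–4:32 PM = 5 h 45 min
Sat: 9:41 AM–6:04 PM = 8 h 23 min
Total: 11 h 9 min + 5 h 45 min + 8 h 23 min = 25 h 17 min.

25.28 hours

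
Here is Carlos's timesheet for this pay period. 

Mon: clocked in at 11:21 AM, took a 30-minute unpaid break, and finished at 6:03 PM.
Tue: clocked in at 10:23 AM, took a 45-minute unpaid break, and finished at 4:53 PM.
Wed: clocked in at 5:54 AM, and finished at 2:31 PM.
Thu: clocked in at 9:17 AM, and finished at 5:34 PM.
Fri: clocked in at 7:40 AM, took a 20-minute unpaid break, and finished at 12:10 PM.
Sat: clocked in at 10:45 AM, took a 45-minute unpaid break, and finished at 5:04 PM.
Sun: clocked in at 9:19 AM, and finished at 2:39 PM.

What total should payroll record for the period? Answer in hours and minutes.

Mon: 11:21 AM–6:03 PM = 6 h 42 min; less 30 min break → 6 h 12 min
Tue: 10:23 AM–4:53 PM = 6 h 30 min; less 45 min break → 5 h 45 min
Wed: 5:54 AM–2:31 PM = 8 h 37 min
Thu: 9:17 AM–5:34 PM = 8 h 17 min
Fri: 7:40 AM–12:10 PM = 4 h 30 min; less 20 min break → 4 h 10 min
Sat: 10:45 AM–5:04 PM = 6 h 19 min; less 45 min break → 5 h 34 min
Sun: 9:19 AM–2:39 PM = 5 h 20 min
Total: 6 h 12 min + 5 h 45 min + 8 h 37 min + 8 h 17 min + 4 h 10 min + 5 h 34 min + 5 h 20 min = 43 h 55 min.

43 h 55 min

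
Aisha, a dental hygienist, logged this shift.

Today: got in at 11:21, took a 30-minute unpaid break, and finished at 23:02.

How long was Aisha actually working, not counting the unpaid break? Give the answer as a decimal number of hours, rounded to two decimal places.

Today: 11:21–23:02 = 11 h 41 min; less 30 min break → 11 h 11 min

11.18 hours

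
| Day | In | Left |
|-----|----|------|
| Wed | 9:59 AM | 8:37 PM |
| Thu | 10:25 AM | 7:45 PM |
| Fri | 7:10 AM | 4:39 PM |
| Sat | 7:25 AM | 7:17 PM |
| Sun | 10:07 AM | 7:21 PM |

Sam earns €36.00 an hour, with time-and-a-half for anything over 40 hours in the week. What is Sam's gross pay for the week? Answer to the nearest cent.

Wed: 9:59 AM–8:37 PM = 10 h 38 min
Thu: 10:25 AM–7:45 PM = 9 h 20 min
Fri: 7:10 AM–4:39 PM = 9 h 29 min
Sat: 7:25 AM–7:17 PM = 11 h 52 min
Sun: 10:07 AM–7:21 PM = 9 h 14 min
Total worked: 50 h 33 min = 3033 min.
Regular 40 h 0 min = 2400 min at €36.00/h; overtime 10 h 33 min = 633 min at €54.00/h.
Pay = (2400 × €36.00 + 633 × €54.00) ÷ 60 = €2009.70.

€2009.70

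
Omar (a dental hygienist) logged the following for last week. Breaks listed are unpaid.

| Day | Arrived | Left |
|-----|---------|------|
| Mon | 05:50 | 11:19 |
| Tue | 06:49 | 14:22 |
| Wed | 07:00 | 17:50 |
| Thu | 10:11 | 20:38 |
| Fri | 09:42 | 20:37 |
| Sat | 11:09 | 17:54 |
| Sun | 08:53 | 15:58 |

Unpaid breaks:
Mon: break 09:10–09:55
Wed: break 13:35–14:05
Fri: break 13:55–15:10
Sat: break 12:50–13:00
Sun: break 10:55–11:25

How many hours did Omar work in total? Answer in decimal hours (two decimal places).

Mon: 05:50–11:19 = 5 h 29 min; less 45 min break → 4 h 44 min
Tue: 06:49–14:22 = 7 h 33 min
Wed: 07:00–17:50 = 10 h 50 min; less 30 min break → 10 h 20 min
Thu: 10:11–20:38 = 10 h 27 min
Fri: 09:42–20:37 = 10 h 55 min; less 75 min break → 9 h 40 min
Sat: 11:09–17:54 = 6 h 45 min; less 10 min break → 6 h 35 min
Sun: 08:53–15:58 = 7 h 5 min; less 30 min break → 6 h 35 min
Total: 4 h 44 min + 7 h 33 min + 10 h 20 min + 10 h 27 min + 9 h 40 min + 6 h 35 min + 6 h 35 min = 55 h 54 min.

55.90 hours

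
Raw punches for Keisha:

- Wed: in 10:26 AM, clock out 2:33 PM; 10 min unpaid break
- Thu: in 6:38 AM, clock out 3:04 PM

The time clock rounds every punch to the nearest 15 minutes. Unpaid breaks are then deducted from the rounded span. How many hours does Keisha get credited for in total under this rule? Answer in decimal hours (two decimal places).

12.08 hours

Wed: in 10:26 AM→10:30 AM, out 2:33 PM→2:30 PM; 4 h 0 min − 10 min = 3 h 50 min
Thu: in 6:38 AM→6:45 AM, out 3:04 PM→3:00 PM; 8 h 15 min
Total credited: 12 h 5 min.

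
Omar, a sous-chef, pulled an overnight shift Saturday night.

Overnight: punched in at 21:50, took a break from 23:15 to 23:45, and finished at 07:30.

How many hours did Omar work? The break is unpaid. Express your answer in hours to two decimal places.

Overnight: 21:50 → midnight = 2 h 10 min; midnight → 07:30 = 7 h 30 min; span 9 h 40 min; less 30 min break → 9 h 10 min

9.17 hours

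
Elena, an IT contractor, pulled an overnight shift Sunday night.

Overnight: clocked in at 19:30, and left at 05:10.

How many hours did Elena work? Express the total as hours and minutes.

Overnight: 19:30 → midnight = 4 h 30 min; midnight → 05:10 = 5 h 10 min; span 9 h 40 min

9 h 40 min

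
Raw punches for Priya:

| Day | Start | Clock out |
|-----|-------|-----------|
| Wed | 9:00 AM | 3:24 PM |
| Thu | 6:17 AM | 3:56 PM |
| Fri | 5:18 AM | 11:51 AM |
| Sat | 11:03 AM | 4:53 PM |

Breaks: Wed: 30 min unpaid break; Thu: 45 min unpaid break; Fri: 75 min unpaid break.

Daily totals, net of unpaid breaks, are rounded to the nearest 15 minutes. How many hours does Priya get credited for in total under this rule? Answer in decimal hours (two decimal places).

26.00 hours

Wed: 9:00 AM–3:24 PM = 6 h 24 min − 30 min = 5 h 54 min → rounds to 6 h 0 min
Thu: 6:17 AM–3:56 PM = 9 h 39 min − 45 min = 8 h 54 min → rounds to 9 h 0 min
Fri: 5:18 AM–11:51 AM = 6 h 33 min − 75 min = 5 h 18 min → rounds to 5 h 15 min
Sat: 11:03 AM–4:53 PM = 5 h 50 min → rounds to 5 h 45 min
Total credited: 26 h 0 min.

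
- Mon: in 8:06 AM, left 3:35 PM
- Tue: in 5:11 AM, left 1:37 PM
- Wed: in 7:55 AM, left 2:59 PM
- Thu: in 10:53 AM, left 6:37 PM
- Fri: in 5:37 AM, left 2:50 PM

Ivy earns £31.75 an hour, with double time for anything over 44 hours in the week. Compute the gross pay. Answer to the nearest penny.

Mon: 8:06 AM–3:35 PM = 7 h 29 min
Tue: 5:11 AM–1:37 PM = 8 h 26 min
Wed: 7:55 AM–2:59 PM = 7 h 4 min
Thu: 10:53 AM–6:37 PM = 7 h 44 min
Fri: 5:37 AM–2:50 PM = 9 h 13 min
Total worked: 39 h 56 min = 2396 min.
Regular 39 h 56 min = 2396 min at £31.75/h; overtime 0 h 0 min = 0 min at £63.50/h.
Pay = (2396 × £31.75 + 0 × £63.50) ÷ 60 = £1267.88.

£1267.88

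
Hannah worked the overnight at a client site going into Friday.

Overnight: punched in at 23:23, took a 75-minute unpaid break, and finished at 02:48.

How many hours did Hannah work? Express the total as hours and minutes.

2 h 10 min

Overnight: 23:23 → midnight = 0 h 37 min; midnight → 02:48 = 2 h 48 min; span 3 h 25 min; less 75 min break → 2 h 10 min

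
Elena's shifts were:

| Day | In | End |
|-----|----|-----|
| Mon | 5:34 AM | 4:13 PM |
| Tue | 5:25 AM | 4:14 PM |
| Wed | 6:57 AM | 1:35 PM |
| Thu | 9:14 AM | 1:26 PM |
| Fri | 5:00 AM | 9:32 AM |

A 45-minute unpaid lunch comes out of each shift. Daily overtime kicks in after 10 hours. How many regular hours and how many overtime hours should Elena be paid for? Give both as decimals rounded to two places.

Regular 33.02 hours, overtime 0.07 hours

Mon: 5:34 AM–4:13 PM = 10 h 39 min; less 45 min break → 9 h 54 min
Tue: 5:25 AM–4:14 PM = 10 h 49 min; less 45 min break → 10 h 4 min
Wed: 6:57 AM–1:35 PM = 6 h 38 min; less 45 min break → 5 h 53 min
Thu: 9:14 AM–1:26 PM = 4 h 12 min; less 45 min break → 3 h 27 min
Fri: 5:00 AM–9:32 AM = 4 h 32 min; less 45 min break → 3 h 47 min
Mon reg 9 h 54 min / OT 0 h 0 min; Tue reg 10 h 0 min / OT 0 h 4 min; Wed reg 5 h 53 min / OT 0 h 0 min; Thu reg 3 h 27 min / OT 0 h 0 min; Fri reg 3 h 47 min / OT 0 h 0 min.
Totals: regular 33 h 1 min, overtime 0 h 4 min.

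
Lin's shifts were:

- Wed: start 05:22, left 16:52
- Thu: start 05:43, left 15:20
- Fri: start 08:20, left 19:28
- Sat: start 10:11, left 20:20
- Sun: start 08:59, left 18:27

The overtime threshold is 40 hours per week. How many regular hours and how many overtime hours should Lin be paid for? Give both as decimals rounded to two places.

Wed: 05:22–16:52 = 11 h 30 min
Thu: 05:43–15:20 = 9 h 37 min
Fri: 08:20–19:28 = 11 h 8 min
Sat: 10:11–20:20 = 10 h 9 min
Sun: 08:59–18:27 = 9 h 28 min
Total worked: 51 h 52 min = 51.87 h.
Threshold 40 h → overtime 11 h 52 min, regular 40 h 0 min.

Regular 40.00 hours, overtime 11.87 hours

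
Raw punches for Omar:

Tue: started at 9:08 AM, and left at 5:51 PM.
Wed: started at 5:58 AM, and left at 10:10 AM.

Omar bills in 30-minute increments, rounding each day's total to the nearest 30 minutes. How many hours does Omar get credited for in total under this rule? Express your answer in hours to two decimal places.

12.50 hours

Tue: 9:08 AM–5:51 PM = 8 h 43 min → rounds to 8 h 30 min
Wed: 5:58 AM–10:10 AM = 4 h 12 min → rounds to 4 h 0 min
Total credited: 12 h 30 min.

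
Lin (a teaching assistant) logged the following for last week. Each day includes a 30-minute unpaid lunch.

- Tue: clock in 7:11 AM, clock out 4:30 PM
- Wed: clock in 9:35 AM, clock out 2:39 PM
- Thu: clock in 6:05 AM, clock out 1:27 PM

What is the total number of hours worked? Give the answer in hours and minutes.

20 h 15 min

Tue: 7:11 AM–4:30 PM = 9 h 19 min; less 30 min break → 8 h 49 min
Wed: 9:35 AM–2:39 PM = 5 h 4 min; less 30 min break → 4 h 34 min
Thu: 6:05 AM–1:27 PM = 7 h 22 min; less 30 min break → 6 h 52 min
Total: 8 h 49 min + 4 h 34 min + 6 h 52 min = 20 h 15 min.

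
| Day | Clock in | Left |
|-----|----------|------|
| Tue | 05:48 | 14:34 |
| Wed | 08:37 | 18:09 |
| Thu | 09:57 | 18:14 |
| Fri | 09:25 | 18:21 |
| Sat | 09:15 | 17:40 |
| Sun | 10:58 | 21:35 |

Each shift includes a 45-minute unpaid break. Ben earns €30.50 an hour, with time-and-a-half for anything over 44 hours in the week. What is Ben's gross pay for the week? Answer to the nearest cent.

€1618.79

Tue: 05:48–14:34 = 8 h 46 min; less 45 min break → 8 h 1 min
Wed: 08:37–18:09 = 9 h 32 min; less 45 min break → 8 h 47 min
Thu: 09:57–18:14 = 8 h 17 min; less 45 min break → 7 h 32 min
Fri: 09:25–18:21 = 8 h 56 min; less 45 min break → 8 h 11 min
Sat: 09:15–17:40 = 8 h 25 min; less 45 min break → 7 h 40 min
Sun: 10:58–21:35 = 10 h 37 min; less 45 min break → 9 h 52 min
Total worked: 50 h 3 min = 3003 min.
Regular 44 h 0 min = 2640 min at €30.50/h; overtime 6 h 3 min = 363 min at €45.75/h.
Pay = (2640 × €30.50 + 363 × €45.75) ÷ 60 = €1618.79.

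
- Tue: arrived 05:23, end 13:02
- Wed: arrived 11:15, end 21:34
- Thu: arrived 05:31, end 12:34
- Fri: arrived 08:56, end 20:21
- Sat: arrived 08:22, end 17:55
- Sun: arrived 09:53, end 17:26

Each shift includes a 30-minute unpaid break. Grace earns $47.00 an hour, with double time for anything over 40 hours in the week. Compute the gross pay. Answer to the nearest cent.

$2870.13

Tue: 05:23–13:02 = 7 h 39 min; less 30 min break → 7 h 9 min
Wed: 11:15–21:34 = 10 h 19 min; less 30 min break → 9 h 49 min
Thu: 05:31–12:34 = 7 h 3 min; less 30 min break → 6 h 33 min
Fri: 08:56–20:21 = 11 h 25 min; less 30 min break → 10 h 55 min
Sat: 08:22–17:55 = 9 h 33 min; less 30 min break → 9 h 3 min
Sun: 09:53–17:26 = 7 h 33 min; less 30 min break → 7 h 3 min
Total worked: 50 h 32 min = 3032 min.
Regular 40 h 0 min = 2400 min at $47.00/h; overtime 10 h 32 min = 632 min at $94.00/h.
Pay = (2400 × $47.00 + 632 × $94.00) ÷ 60 = $2870.13.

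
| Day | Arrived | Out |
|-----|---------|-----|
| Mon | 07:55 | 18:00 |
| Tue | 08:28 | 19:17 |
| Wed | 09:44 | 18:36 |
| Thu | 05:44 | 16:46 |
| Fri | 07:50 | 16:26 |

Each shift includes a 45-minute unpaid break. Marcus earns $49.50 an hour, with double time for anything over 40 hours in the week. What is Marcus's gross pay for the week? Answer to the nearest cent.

$2539.35

Mon: 07:55–18:00 = 10 h 5 min; less 45 min break → 9 h 20 min
Tue: 08:28–19:17 = 10 h 49 min; less 45 min break → 10 h 4 min
Wed: 09:44–18:36 = 8 h 52 min; less 45 min break → 8 h 7 min
Thu: 05:44–16:46 = 11 h 2 min; less 45 min break → 10 h 17 min
Fri: 07:50–16:26 = 8 h 36 min; less 45 min break → 7 h 51 min
Total worked: 45 h 39 min = 2739 min.
Regular 40 h 0 min = 2400 min at $49.50/h; overtime 5 h 39 min = 339 min at $99.00/h.
Pay = (2400 × $49.50 + 339 × $99.00) ÷ 60 = $2539.35.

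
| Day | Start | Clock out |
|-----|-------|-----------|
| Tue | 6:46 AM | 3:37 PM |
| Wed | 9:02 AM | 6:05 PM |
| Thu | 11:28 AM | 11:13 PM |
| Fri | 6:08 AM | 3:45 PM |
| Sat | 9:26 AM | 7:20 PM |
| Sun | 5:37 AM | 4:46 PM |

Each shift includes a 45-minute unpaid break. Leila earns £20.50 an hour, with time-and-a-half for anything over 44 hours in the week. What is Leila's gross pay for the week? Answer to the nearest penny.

£1265.36

Tue: 6:46 AM–3:37 PM = 8 h 51 min; less 45 min break → 8 h 6 min
Wed: 9:02 AM–6:05 PM = 9 h 3 min; less 45 min break → 8 h 18 min
Thu: 11:28 AM–11:13 PM = 11 h 45 min; less 45 min break → 11 h 0 min
Fri: 6:08 AM–3:45 PM = 9 h 37 min; less 45 min break → 8 h 52 min
Sat: 9:26 AM–7:20 PM = 9 h 54 min; less 45 min break → 9 h 9 min
Sun: 5:37 AM–4:46 PM = 11 h 9 min; less 45 min break → 10 h 24 min
Total worked: 55 h 49 min = 3349 min.
Regular 44 h 0 min = 2640 min at £20.50/h; overtime 11 h 49 min = 709 min at £30.75/h.
Pay = (2640 × £20.50 + 709 × £30.75) ÷ 60 = £1265.36.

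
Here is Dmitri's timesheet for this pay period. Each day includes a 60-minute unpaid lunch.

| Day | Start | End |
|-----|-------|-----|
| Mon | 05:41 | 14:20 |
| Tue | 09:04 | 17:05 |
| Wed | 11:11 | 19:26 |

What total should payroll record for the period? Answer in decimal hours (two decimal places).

Mon: 05:41–14:20 = 8 h 39 min; less 60 min break → 7 h 39 min
Tue: 09:04–17:05 = 8 h 1 min; less 60 min break → 7 h 1 min
Wed: 11:11–19:26 = 8 h 15 min; less 60 min break → 7 h 15 min
Total: 7 h 39 min + 7 h 1 min + 7 h 15 min = 21 h 55 min.

21.92 hours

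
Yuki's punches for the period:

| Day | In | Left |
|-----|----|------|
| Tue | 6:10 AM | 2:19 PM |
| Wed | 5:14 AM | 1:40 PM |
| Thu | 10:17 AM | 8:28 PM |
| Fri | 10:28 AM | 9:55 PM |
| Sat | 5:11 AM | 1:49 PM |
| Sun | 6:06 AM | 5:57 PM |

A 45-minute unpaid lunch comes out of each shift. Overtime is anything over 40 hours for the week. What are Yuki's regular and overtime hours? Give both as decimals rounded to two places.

Tue: 6:10 AM–2:19 PM = 8 h 9 min; less 45 min break → 7 h 24 min
Wed: 5:14 AM–1:40 PM = 8 h 26 min; less 45 min break → 7 h 41 min
Thu: 10:17 AM–8:28 PM = 10 h 11 min; less 45 min break → 9 h 26 min
Fri: 10:28 AM–9:55 PM = 11 h 27 min; less 45 min break → 10 h 42 min
Sat: 5:11 AM–1:49 PM = 8 h 38 min; less 45 min break → 7 h 53 min
Sun: 6:06 AM–5:57 PM = 11 h 51 min; less 45 min break → 11 h 6 min
Total worked: 54 h 12 min = 54.20 h.
Threshold 40 h → overtime 14 h 12 min, regular 40 h 0 min.

Regular 40.00 hours, overtime 14.20 hours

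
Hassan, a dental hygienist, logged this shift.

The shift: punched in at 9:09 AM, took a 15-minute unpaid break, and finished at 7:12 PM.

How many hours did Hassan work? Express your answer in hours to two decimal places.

9.80 hours

The shift: 9:09 AM–7:12 PM = 10 h 3 min; less 15 min break → 9 h 48 min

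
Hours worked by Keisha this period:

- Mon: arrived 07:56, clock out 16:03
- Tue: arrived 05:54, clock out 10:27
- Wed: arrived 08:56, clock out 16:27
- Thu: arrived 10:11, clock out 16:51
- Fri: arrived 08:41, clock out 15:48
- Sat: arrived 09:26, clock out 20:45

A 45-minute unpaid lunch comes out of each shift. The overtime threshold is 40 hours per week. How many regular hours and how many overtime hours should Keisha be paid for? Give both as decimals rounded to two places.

Mon: 07:56–16:03 = 8 h 7 min; less 45 min break → 7 h 22 min
Tue: 05:54–10:27 = 4 h 33 min; less 45 min break → 3 h 48 min
Wed: 08:56–16:27 = 7 h 31 min; less 45 min break → 6 h 46 min
Thu: 10:11–16:51 = 6 h 40 min; less 45 min break → 5 h 55 min
Fri: 08:41–15:48 = 7 h 7 min; less 45 min break → 6 h 22 min
Sat: 09:26–20:45 = 11 h 19 min; less 45 min break → 10 h 34 min
Total worked: 40 h 47 min = 40.78 h.
Threshold 40 h → overtime 0 h 47 min, regular 40 h 0 min.

Regular 40.00 hours, overtime 0.78 hours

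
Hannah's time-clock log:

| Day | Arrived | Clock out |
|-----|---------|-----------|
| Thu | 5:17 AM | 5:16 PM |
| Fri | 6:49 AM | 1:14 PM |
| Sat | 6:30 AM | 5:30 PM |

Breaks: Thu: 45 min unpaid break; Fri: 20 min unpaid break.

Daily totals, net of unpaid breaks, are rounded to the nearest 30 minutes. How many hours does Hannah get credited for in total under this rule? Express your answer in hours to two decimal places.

28.00 hours

Thu: 5:17 AM–5:16 PM = 11 h 59 min − 45 min = 11 h 14 min → rounds to 11 h 0 min
Fri: 6:49 AM–1:14 PM = 6 h 25 min − 20 min = 6 h 5 min → rounds to 6 h 0 min
Sat: 6:30 AM–5:30 PM = 11 h 0 min → rounds to 11 h 0 min
Total credited: 28 h 0 min.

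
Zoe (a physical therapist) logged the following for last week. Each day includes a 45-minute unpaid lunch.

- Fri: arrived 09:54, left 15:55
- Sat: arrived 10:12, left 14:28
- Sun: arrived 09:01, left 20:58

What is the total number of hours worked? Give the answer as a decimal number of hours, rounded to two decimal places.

19.98 hours

Fri: 09:54–15:55 = 6 h 1 min; less 45 min break → 5 h 16 min
Sat: 10:12–14:28 = 4 h 16 min; less 45 min break → 3 h 31 min
Sun: 09:01–20:58 = 11 h 57 min; less 45 min break → 11 h 12 min
Total: 5 h 16 min + 3 h 31 min + 11 h 12 min = 19 h 59 min.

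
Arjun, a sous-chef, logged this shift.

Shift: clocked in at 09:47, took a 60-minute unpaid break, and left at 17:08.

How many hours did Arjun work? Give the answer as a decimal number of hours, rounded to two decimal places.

Shift: 09:47–17:08 = 7 h 21 min; less 60 min break → 6 h 21 min

6.35 hours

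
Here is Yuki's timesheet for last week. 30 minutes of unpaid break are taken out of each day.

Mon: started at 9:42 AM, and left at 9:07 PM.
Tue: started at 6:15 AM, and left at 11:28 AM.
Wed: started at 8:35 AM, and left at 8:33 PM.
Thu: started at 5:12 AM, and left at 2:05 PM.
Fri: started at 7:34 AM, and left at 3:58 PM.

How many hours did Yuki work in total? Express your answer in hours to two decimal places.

Mon: 9:42 AM–9:07 PM = 11 h 25 min; less 30 min break → 10 h 55 min
Tue: 6:15 AM–11:28 AM = 5 h 13 min; less 30 min break → 4 h 43 min
Wed: 8:35 AM–8:33 PM = 11 h 58 min; less 30 min break → 11 h 28 min
Thu: 5:12 AM–2:05 PM = 8 h 53 min; less 30 min break → 8 h 23 min
Fri: 7:34 AM–3:58 PM = 8 h 24 min; less 30 min break → 7 h 54 min
Total: 10 h 55 min + 4 h 43 min + 11 h 28 min + 8 h 23 min + 7 h 54 min = 43 h 23 min.

43.38 hours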